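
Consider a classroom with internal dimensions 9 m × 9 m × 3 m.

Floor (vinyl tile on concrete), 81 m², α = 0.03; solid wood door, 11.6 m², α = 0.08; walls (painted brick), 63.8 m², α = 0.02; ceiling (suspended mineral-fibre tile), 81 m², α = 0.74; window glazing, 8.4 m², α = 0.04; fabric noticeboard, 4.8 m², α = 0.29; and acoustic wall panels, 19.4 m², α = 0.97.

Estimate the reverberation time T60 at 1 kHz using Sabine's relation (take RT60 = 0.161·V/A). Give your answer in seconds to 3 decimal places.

Equivalent absorption area: A = 81*0.03 + 11.6*0.08 + 63.8*0.02 + 81*0.74 + 8.4*0.04 + 4.8*0.29 + 19.4*0.97 = 85.120 m².
Volume V = 9 × 9 × 3 = 243 m³.
T = 0.161 V/A = 0.161·243/85.120 = 0.460 s.

0.460 seconds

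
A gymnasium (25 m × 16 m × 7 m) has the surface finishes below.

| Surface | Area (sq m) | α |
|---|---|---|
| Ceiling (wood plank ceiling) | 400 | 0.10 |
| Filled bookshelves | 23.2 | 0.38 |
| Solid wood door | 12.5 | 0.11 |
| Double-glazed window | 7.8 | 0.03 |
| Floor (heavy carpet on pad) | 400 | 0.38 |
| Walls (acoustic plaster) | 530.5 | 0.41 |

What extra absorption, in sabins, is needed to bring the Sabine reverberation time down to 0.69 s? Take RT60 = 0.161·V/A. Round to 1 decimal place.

233.4 sabins

Summing Sᵢαᵢ: 40.000 + 8.816 + 1.375 + 0.234 + 152.000 + 217.505 → A₁ = 419.930 sabins.
Target A₂ = 0.161·2800/0.69 = 653.333 sabins (V = 2800 m³).
ΔA = A₂ − A₁ = 653.333 − 419.930 = 233.4 sabins.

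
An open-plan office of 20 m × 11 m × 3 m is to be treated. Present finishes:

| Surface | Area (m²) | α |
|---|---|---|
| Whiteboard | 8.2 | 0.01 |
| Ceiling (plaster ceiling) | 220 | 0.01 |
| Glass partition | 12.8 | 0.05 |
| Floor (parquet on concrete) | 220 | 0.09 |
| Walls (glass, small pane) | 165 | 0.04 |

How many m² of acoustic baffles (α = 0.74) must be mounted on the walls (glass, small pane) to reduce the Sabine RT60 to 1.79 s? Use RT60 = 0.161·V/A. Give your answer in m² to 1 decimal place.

Total absorption A₁ = 8.2×0.01 + 220×0.01 + 12.8×0.05 + 220×0.09 + 165×0.04
  = 0.082 + 2.200 + 0.640 + 19.800 + 6.600 = 29.322 m² sabins.
Required A₂ = 0.161·660/1.79 = 59.363 sabins.
Absorption to add: 59.363 − 29.322 = 30.041 sabins.
Each m² of panel replacing the walls (glass, small pane) adds (0.74 − 0.04) = 0.70 sabins.
Panel area = 30.041 / 0.70 = 42.9 m².

42.9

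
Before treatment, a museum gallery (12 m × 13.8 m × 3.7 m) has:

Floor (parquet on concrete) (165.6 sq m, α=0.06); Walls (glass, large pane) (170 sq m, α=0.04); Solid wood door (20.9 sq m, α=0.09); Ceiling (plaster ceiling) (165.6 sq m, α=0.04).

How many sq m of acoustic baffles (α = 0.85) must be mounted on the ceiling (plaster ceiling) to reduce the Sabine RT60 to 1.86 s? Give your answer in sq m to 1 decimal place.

Summing Sᵢαᵢ: 9.936 + 6.800 + 1.881 + 6.624 → A₁ = 25.241 sabins.
V = 612.72 m³. Target absorption A₂ = 0.161 × 612.72 / 1.86 = 53.037 sabins.
Absorption to add: 53.037 − 25.241 = 27.796 sabins.
Net gain per sq m: Δα = 0.85 − 0.04 = 0.81.
Area = ΔA/Δα = 27.796/0.81 = 34.3 sq m.

34.3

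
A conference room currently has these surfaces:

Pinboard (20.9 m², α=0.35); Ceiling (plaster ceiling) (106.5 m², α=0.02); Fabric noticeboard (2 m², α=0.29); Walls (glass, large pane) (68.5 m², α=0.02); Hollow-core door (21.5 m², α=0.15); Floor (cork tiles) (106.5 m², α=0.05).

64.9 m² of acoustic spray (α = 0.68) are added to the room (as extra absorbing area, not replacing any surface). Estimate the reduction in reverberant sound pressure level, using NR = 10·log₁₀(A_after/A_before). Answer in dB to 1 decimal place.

A_before = Σ Sᵢαᵢ = 20.9·0.35 + 106.5·0.02 + 2·0.29 + 68.5·0.02 + 21.5·0.15 + 106.5·0.05 = 19.945 sabins.
Treatment contributes 64.9·0.68 = 44.132 sabins.
A_after = 19.945 + 44.132 = 64.077 sabins.
NR = 10·log₁₀(64.077/19.945) = 5.1 dB.

5.1 dB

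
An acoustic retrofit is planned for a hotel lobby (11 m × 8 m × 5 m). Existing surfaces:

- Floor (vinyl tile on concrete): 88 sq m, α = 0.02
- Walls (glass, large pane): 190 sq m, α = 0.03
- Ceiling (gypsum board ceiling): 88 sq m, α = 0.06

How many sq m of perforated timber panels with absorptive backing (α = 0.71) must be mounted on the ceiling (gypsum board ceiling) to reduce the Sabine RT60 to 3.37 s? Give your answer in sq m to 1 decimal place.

Summing Sᵢαᵢ: 1.760 + 5.700 + 5.280 → A₁ = 12.740 sabins.
Required A₂ = 0.161·440/3.37 = 21.021 sabins.
ΔA needed = 21.021 − 12.740 = 8.281 sabins.
Net gain per sq m: Δα = 0.71 − 0.06 = 0.65.
Panel area = 8.281 / 0.65 = 12.7 sq m.

12.7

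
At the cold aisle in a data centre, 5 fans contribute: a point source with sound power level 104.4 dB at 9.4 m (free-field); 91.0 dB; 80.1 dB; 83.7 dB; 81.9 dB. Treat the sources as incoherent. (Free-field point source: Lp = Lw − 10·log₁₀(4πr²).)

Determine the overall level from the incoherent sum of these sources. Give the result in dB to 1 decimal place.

92.5 dB

Source at 9.4 m: Lp = 104.4 − 10·log₁₀(4π·9.4²) = 104.4 − 10·log₁₀(1110.365) = 73.9 dB.
Sum in the linear (power) domain: Σ 10^(Lᵢ/10) = 10^(73.9/10) + 10^(91.0/10) + 10^(80.1/10) + 10^(83.7/10) + 10^(81.9/10) = 1.775e+09.
L_total = 10·log₁₀(1.775e+09) = 92.5 dB.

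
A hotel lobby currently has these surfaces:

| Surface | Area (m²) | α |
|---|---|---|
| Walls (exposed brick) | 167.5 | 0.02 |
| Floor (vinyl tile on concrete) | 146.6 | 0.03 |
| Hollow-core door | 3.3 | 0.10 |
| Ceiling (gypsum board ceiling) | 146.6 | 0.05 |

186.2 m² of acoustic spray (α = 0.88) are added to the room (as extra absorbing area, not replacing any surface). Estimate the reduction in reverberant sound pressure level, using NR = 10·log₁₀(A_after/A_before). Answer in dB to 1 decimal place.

10.7 dB

Equivalent absorption area: A_before = 167.5×0.02 + 146.6×0.03 + 3.3×0.10 + 146.6×0.05 = 15.408 m².
Treatment contributes 186.2·0.88 = 163.856 sabins.
New total A_after = 179.264 sabins.
NR = 10·log₁₀(179.264/15.408) = 10.7 dB.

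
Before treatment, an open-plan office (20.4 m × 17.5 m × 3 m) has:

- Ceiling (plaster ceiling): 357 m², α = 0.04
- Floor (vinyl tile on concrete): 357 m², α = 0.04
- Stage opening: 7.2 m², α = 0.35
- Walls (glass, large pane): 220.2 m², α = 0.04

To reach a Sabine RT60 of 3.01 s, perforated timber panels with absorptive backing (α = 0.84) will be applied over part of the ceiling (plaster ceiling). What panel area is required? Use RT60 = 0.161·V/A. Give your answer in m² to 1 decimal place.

21.7

A₁ = Σ Sᵢαᵢ = 357*0.04 + 357*0.04 + 7.2*0.35 + 220.2*0.04 = 39.888 sabins.
Required A₂ = 0.161·1071/3.01 = 57.286 sabins.
Absorption to add: 57.286 − 39.888 = 17.398 sabins.
Net gain per m²: Δα = 0.84 − 0.04 = 0.80.
Panel area = 17.398 / 0.80 = 21.7 m².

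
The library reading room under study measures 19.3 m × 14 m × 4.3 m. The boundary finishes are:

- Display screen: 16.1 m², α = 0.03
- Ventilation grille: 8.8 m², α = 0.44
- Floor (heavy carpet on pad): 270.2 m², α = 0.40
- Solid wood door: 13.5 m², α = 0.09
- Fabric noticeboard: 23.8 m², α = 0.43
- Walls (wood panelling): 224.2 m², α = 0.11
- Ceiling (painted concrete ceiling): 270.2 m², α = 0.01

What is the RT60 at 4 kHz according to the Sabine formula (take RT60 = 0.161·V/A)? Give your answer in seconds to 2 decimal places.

1.24 seconds

Equivalent absorption area: A = 16.1×0.03 + 8.8×0.44 + 270.2×0.40 + 13.5×0.09 + 23.8×0.43 + 224.2×0.11 + 270.2×0.01 = 151.248 m².
Room volume: 1161.86 m³.
Sabine: RT60 = 0.161 × 1161.86 / 151.248 = 1.24 s.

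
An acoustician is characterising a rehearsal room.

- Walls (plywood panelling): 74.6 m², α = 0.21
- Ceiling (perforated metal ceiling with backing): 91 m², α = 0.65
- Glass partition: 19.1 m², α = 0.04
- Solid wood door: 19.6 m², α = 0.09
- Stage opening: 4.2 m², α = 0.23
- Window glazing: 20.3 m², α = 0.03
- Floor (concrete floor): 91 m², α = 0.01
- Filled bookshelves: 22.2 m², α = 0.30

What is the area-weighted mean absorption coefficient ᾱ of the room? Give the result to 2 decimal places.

0.25

Total surface area S = 342.0 m².
A = 74.6*0.21 + 91*0.65 + 19.1*0.04 + 19.6*0.09 + 4.2*0.23 + 20.3*0.03 + 91*0.01 + 22.2*0.30 = 86.489 sabins.
ᾱ = 86.489 / 342.0 = 0.25.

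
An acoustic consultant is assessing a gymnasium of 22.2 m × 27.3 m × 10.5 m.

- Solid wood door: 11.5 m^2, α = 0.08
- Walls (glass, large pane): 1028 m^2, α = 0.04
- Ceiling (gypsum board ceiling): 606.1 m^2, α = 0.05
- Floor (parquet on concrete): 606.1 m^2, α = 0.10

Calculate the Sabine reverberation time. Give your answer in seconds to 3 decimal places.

7.706 s

A = Σ Sᵢαᵢ = 11.5×0.08 + 1028×0.04 + 606.1×0.05 + 606.1×0.10 = 132.955 sabins.
Room volume: 6363.63 m³.
RT60 = 0.161 · V / A = 0.161 × 6363.63 / 132.955 = 7.706 s.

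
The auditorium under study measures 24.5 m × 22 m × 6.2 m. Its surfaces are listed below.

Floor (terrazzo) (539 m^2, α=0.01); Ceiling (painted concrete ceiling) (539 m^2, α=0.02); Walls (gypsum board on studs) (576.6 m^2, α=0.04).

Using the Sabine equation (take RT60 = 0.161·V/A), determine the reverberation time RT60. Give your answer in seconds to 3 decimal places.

13.713 seconds

Equivalent absorption area: A = 539·0.01 + 539·0.02 + 576.6·0.04 = 39.234 m^2.
Volume V = 24.5 × 22 × 6.2 = 3341.8 m³.
RT60 = 0.161 · V / A = 0.161 × 3341.8 / 39.234 = 13.713 s.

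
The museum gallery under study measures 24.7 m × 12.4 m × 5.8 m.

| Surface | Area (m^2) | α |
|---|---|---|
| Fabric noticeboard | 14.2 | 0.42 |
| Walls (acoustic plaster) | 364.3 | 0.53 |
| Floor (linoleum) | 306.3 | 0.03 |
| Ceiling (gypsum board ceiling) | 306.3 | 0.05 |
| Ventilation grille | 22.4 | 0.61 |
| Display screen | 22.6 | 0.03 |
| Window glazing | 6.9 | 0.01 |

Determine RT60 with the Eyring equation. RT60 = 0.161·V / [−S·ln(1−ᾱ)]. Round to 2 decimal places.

1.06 sec

Total surface area S = 14.2 + 364.3 + 306.3 + 306.3 + 22.4 + 22.6 + 6.9 = 1043.0 m^2.
Absorption A = 14.2·0.42 + 364.3·0.53 + 306.3·0.03 + 306.3·0.05 + 22.4·0.61 + 22.6·0.03 + 6.9·0.01 = 237.958 sabins.
Mean coefficient ᾱ = A/S = 0.2281.
Eyring denominator: −S ln(1−ᾱ) = 270.033.
V = 24.7 × 12.4 × 5.8 = 1776.424 m³.
RT60 = 0.161 × 1776.424 / 270.033 = 1.06 s.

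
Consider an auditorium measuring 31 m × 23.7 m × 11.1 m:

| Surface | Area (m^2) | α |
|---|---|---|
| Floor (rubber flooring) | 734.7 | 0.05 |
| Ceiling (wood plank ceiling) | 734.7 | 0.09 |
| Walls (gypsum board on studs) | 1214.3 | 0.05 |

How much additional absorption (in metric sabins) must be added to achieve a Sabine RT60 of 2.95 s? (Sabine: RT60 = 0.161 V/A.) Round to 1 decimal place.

Total absorption A₁ = 734.7*0.05 + 734.7*0.09 + 1214.3*0.05
  = 36.735 + 66.123 + 60.715 = 163.573 m^2 sabins.
For T = 2.95 s, need A₂ = 0.161·V/T = 0.161·8155.17/2.95 = 445.079 sabins.
ΔA = A₂ − A₁ = 445.079 − 163.573 = 281.5 sabins.

281.5 sabins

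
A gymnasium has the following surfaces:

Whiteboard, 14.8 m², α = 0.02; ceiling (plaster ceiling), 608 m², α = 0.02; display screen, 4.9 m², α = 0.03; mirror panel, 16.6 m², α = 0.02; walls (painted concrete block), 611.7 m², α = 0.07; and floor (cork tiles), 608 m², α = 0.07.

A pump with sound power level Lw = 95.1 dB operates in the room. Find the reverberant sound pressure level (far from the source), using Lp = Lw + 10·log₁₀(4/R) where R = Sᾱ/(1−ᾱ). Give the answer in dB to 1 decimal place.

81.0 dB

Σ(Sᵢαᵢ) = 14.8×0.02 + 608×0.02 + 4.9×0.03 + 16.6×0.02 + 611.7×0.07 + 608×0.07 = 98.314; total area S = 1864.0 m².
ᾱ = 98.314/1864.0 = 0.0527; R = Sᾱ/(1−ᾱ) = 98.314/(1−0.0527) = 103.783 m².
Lp = Lw + 10 log₁₀(4/R) = 95.1 -14.14 = 81.0 dB.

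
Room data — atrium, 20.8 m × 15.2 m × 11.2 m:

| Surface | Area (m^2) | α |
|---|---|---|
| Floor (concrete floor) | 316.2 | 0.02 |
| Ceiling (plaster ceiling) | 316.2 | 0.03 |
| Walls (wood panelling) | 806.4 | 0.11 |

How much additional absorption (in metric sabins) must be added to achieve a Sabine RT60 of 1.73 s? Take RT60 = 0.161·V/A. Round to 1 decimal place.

225.0 sabins

Equivalent absorption area: A₁ = 316.2·0.02 + 316.2·0.03 + 806.4·0.11 = 104.514 m^2.
Target A₂ = 0.161·3540.992/1.73 = 329.537 sabins (V = 3540.992 m³).
Shortfall: 329.537 − 104.514 = 225.0 sabins.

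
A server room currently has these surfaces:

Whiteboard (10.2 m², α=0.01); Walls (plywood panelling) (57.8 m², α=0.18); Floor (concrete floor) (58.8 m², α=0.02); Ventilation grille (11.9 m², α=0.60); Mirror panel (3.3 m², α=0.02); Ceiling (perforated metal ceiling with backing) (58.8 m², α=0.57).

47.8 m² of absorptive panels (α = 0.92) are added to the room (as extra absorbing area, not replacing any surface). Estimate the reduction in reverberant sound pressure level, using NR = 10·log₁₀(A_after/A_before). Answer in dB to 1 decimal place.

A_before = Σ Sᵢαᵢ = 10.2×0.01 + 57.8×0.18 + 58.8×0.02 + 11.9×0.60 + 3.3×0.02 + 58.8×0.57 = 52.404 sabins.
Treatment contributes 47.8·0.92 = 43.976 sabins.
A_after = 52.404 + 43.976 = 96.380 sabins.
Reduction = 10 log₁₀(A_after/A_before) = 10 log₁₀(1.8392) = 2.6 dB.

2.6 dB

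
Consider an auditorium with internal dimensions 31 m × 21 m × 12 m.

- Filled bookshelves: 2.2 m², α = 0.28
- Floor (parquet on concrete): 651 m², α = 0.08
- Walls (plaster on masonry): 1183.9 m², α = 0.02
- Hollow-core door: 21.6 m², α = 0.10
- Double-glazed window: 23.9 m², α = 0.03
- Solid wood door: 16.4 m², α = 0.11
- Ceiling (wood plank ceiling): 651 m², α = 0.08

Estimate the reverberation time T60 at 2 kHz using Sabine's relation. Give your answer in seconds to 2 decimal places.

Total absorption A = 2.2·0.28 + 651·0.08 + 1183.9·0.02 + 21.6·0.10 + 23.9·0.03 + 16.4·0.11 + 651·0.08
  = 0.616 + 52.080 + 23.678 + 2.160 + 0.717 + 1.804 + 52.080 = 133.135 m² sabins.
V = 31·21·12 = 7812 m³.
Sabine: RT60 = 0.161 × 7812 / 133.135 = 9.45 s.

9.45 seconds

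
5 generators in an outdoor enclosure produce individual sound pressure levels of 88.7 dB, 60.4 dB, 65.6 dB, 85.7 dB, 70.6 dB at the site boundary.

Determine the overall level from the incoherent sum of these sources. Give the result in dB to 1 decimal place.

90.5 dB

Converting to relative power and adding: 10^(88.7/10) + 10^(60.4/10) + 10^(65.6/10) + 10^(85.7/10) + 10^(70.6/10) = 1.129e+09.
Combined level = 10 log₁₀(1.129e+09) = 90.5 dB.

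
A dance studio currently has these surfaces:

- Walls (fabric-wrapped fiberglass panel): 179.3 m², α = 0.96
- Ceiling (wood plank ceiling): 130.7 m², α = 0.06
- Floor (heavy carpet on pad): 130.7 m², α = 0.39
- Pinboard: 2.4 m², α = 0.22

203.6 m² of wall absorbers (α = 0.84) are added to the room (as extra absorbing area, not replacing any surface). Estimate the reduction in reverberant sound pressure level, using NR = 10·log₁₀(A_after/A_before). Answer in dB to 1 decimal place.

Total absorption A_before = 179.3×0.96 + 130.7×0.06 + 130.7×0.39 + 2.4×0.22
  = 172.128 + 7.842 + 50.973 + 0.528 = 231.471 m² sabins.
Added absorption = 203.6 × 0.84 = 171.024 sabins.
New total A_after = 402.495 sabins.
NR = 10·log₁₀(402.495/231.471) = 2.4 dB.

2.4 dB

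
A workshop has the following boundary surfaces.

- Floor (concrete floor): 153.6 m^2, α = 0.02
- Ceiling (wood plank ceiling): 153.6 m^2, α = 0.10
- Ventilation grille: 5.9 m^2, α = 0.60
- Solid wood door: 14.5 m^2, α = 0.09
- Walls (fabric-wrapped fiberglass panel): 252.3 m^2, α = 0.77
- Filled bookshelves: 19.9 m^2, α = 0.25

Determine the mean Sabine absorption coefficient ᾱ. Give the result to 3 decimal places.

0.371

S = Σ Sᵢ = 153.6 + 153.6 + 5.9 + 14.5 + 252.3 + 19.9 = 599.8 m^2.
A = 153.6·0.02 + 153.6·0.10 + 5.9·0.60 + 14.5·0.09 + 252.3·0.77 + 19.9·0.25 = 222.523 sabins.
ᾱ = 222.523 / 599.8 = 0.371.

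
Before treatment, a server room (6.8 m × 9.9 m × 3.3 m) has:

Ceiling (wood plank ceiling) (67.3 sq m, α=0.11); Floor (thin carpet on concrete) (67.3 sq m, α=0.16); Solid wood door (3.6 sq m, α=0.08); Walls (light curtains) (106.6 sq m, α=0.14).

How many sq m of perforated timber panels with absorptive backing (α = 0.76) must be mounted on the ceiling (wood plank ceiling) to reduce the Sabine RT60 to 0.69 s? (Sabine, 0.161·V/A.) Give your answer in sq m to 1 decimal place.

Equivalent absorption area: A₁ = 67.3·0.11 + 67.3·0.16 + 3.6·0.08 + 106.6·0.14 = 33.383 sq m.
Required A₂ = 0.161·222.156/0.69 = 51.836 sabins.
Absorption to add: 51.836 − 33.383 = 18.453 sabins.
Net gain per sq m: Δα = 0.76 − 0.11 = 0.65.
Panel area = 18.453 / 0.65 = 28.4 sq m.

28.4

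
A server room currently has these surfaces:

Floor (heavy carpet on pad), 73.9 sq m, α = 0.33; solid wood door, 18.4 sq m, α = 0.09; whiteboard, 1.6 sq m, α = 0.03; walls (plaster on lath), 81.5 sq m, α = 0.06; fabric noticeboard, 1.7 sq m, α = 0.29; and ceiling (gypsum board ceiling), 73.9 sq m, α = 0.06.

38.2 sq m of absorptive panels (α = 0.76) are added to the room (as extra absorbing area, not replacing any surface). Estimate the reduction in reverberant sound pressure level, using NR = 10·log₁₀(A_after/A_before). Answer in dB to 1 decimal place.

Summing Sᵢαᵢ: 24.387 + 1.656 + 0.048 + 4.890 + 0.493 + 4.434 → A_before = 35.908 sabins.
Treatment contributes 38.2·0.76 = 29.032 sabins.
A_after = 35.908 + 29.032 = 64.940 sabins.
NR = 10·log₁₀(64.940/35.908) = 2.6 dB.

2.6 dB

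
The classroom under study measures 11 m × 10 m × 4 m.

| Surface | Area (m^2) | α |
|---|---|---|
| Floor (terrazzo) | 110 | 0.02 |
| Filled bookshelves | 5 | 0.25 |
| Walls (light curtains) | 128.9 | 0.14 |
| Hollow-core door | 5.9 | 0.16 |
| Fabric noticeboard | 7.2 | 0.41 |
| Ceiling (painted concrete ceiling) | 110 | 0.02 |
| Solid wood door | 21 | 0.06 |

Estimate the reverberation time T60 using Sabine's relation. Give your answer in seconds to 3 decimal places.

Total absorption A = 110×0.02 + 5×0.25 + 128.9×0.14 + 5.9×0.16 + 7.2×0.41 + 110×0.02 + 21×0.06
  = 2.200 + 1.250 + 18.046 + 0.944 + 2.952 + 2.200 + 1.260 = 28.852 m^2 sabins.
V = 11·10·4 = 440 m³.
RT60 = 0.161 · V / A = 0.161 × 440 / 28.852 = 2.455 s.

2.455 seconds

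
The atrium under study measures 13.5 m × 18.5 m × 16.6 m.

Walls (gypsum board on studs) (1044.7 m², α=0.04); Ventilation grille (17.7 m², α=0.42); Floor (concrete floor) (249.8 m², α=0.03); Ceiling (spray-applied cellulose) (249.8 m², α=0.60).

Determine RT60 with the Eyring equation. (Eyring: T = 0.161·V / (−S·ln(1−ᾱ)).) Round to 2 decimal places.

Total surface area S = 1044.7 + 17.7 + 249.8 + 249.8 = 1562.0 m².
Absorption A = 1044.7×0.04 + 17.7×0.42 + 249.8×0.03 + 249.8×0.60 = 206.596 sabins.
ᾱ = 206.596 / 1562.0 = 0.1323.
Eyring denominator: −S ln(1−ᾱ) = 221.662.
V = 13.5 × 18.5 × 16.6 = 4145.85 m³.
RT60 = 0.161 × 4145.85 / 221.662 = 3.01 s.

3.01 s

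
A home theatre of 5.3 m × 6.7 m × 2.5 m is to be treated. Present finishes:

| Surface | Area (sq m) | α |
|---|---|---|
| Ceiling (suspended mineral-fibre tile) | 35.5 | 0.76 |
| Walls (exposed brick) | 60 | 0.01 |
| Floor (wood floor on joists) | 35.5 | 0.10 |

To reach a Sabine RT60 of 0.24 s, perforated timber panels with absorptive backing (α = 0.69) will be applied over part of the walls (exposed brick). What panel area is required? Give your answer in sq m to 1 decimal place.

Total absorption A₁ = 35.5*0.76 + 60*0.01 + 35.5*0.10
  = 26.980 + 0.600 + 3.550 = 31.130 sq m sabins.
V = 88.775 m³. Target absorption A₂ = 0.161 × 88.775 / 0.24 = 59.553 sabins.
Absorption to add: 59.553 − 31.130 = 28.423 sabins.
Each sq m of panel replacing the walls (exposed brick) adds (0.69 − 0.01) = 0.68 sabins.
Panel area = 28.423 / 0.68 = 41.8 sq m.

41.8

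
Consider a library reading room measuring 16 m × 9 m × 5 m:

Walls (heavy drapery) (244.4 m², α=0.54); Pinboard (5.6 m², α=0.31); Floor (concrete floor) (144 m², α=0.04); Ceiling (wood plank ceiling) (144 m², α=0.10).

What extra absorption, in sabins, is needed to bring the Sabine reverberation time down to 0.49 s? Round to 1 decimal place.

Total absorption A₁ = 244.4·0.54 + 5.6·0.31 + 144·0.04 + 144·0.10
  = 131.976 + 1.736 + 5.760 + 14.400 = 153.872 m² sabins.
For T = 0.49 s, need A₂ = 0.161·V/T = 0.161·720/0.49 = 236.571 sabins.
Shortfall: 236.571 − 153.872 = 82.7 sabins.

82.7 sabins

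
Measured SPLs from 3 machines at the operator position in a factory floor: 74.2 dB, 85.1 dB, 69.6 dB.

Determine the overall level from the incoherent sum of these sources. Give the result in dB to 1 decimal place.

85.6 dB

Converting to relative power and adding: 10^(74.2/10) + 10^(85.1/10) + 10^(69.6/10) = 3.59e+08.
L_total = 10·log₁₀(3.59e+08) = 85.6 dB.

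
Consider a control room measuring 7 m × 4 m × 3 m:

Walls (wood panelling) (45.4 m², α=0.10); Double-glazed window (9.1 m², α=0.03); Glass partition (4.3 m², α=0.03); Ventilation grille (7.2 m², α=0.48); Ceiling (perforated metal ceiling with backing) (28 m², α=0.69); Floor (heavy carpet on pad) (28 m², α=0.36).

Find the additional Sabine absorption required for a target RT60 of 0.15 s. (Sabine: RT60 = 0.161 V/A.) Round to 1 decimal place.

Equivalent absorption area: A₁ = 45.4·0.10 + 9.1·0.03 + 4.3·0.03 + 7.2·0.48 + 28·0.69 + 28·0.36 = 37.798 m².
For T = 0.15 s, need A₂ = 0.161·V/T = 0.161·84/0.15 = 90.160 sabins.
Shortfall: 90.160 − 37.798 = 52.4 sabins.

52.4 sabins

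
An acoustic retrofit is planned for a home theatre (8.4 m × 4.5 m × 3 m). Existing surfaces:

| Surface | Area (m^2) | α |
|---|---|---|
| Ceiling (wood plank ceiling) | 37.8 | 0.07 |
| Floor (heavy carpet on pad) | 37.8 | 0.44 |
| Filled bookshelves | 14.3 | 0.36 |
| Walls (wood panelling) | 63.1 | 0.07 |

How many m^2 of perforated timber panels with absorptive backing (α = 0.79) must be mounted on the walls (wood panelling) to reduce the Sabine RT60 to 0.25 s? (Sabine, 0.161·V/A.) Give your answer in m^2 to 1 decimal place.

Total absorption A₁ = 37.8×0.07 + 37.8×0.44 + 14.3×0.36 + 63.1×0.07
  = 2.646 + 16.632 + 5.148 + 4.417 = 28.843 m^2 sabins.
V = 113.4 m³. Target absorption A₂ = 0.161 × 113.4 / 0.25 = 73.030 sabins.
Absorption to add: 73.030 − 28.843 = 44.187 sabins.
Each m^2 of panel replacing the walls (wood panelling) adds (0.79 − 0.07) = 0.72 sabins.
Panel area = 44.187 / 0.72 = 61.4 m^2.

61.4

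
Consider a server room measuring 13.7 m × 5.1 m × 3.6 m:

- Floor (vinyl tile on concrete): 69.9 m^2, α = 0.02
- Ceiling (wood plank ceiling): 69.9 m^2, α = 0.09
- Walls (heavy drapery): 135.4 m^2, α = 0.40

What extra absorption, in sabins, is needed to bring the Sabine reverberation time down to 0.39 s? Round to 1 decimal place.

42.0 sabins

Total absorption A₁ = 69.9×0.02 + 69.9×0.09 + 135.4×0.40
  = 1.398 + 6.291 + 54.160 = 61.849 m^2 sabins.
Target A₂ = 0.161·251.532/0.39 = 103.838 sabins (V = 251.532 m³).
ΔA = A₂ − A₁ = 103.838 − 61.849 = 42.0 sabins.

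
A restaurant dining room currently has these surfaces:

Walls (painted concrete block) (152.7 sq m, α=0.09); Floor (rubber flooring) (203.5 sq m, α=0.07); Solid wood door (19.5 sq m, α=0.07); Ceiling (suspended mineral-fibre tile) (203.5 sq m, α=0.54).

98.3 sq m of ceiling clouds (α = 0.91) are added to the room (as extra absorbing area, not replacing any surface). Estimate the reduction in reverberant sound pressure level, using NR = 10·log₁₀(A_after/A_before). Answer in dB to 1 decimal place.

Total absorption A_before = 152.7·0.09 + 203.5·0.07 + 19.5·0.07 + 203.5·0.54
  = 13.743 + 14.245 + 1.365 + 109.890 = 139.243 sq m sabins.
Added absorption = 98.3 × 0.91 = 89.453 sabins.
A_after = 139.243 + 89.453 = 228.696 sabins.
Reduction = 10 log₁₀(A_after/A_before) = 10 log₁₀(1.6424) = 2.2 dB.

2.2 dB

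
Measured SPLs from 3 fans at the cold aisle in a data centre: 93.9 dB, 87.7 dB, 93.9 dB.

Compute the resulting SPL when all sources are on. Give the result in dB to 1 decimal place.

Sum in the linear (power) domain: Σ 10^(Lᵢ/10) = 10^(93.9/10) + 10^(87.7/10) + 10^(93.9/10) = 5.498e+09.
Back to dB: 10·log₁₀ Σ = 97.4 dB.

97.4 dB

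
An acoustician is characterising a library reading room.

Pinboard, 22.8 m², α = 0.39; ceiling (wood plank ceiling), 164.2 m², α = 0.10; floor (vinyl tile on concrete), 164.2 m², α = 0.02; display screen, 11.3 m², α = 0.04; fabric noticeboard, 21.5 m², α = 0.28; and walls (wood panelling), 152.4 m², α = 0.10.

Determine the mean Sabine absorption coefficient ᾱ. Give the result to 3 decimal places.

0.094

Total surface area S = 536.4 m².
A = 22.8·0.39 + 164.2·0.10 + 164.2·0.02 + 11.3·0.04 + 21.5·0.28 + 152.4·0.10 = 50.308 sabins.
ᾱ = 50.308 / 536.4 = 0.094.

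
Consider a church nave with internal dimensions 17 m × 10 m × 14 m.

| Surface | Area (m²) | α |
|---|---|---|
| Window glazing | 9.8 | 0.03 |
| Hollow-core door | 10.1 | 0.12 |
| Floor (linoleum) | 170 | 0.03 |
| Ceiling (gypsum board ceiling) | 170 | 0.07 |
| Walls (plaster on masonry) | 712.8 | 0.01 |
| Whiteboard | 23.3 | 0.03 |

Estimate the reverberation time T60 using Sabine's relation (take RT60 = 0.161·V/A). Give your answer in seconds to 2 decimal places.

14.55 s

Summing Sᵢαᵢ: 0.294 + 1.212 + 5.100 + 11.900 + 7.128 + 0.699 → A = 26.333 sabins.
Volume V = 17 × 10 × 14 = 2380 m³.
RT60 = 0.161 · V / A = 0.161 × 2380 / 26.333 = 14.55 s.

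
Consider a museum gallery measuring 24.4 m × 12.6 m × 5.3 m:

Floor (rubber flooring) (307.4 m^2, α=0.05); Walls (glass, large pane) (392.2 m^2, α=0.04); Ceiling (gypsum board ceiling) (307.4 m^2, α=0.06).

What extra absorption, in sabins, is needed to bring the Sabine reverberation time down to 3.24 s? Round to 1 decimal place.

Total absorption A₁ = 307.4*0.05 + 392.2*0.04 + 307.4*0.06
  = 15.370 + 15.688 + 18.444 = 49.502 m^2 sabins.
Target A₂ = 0.161·1629.432/3.24 = 80.969 sabins (V = 1629.432 m³).
ΔA = A₂ − A₁ = 80.969 − 49.502 = 31.5 sabins.

31.5 sabins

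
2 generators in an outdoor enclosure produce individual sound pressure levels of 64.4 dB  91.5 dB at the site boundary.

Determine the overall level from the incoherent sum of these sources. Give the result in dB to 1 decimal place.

91.5 dB

Σ 10^(Lᵢ/10) = 1.415e+09.
L_total = 10·log₁₀(1.415e+09) = 91.5 dB.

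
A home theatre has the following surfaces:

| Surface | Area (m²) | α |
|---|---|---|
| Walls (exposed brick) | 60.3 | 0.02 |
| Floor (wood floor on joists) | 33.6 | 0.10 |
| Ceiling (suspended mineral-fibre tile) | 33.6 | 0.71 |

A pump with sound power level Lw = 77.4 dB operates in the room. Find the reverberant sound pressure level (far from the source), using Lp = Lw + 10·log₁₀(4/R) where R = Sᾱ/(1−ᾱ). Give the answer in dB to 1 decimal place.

Σ(Sᵢαᵢ) = 60.3·0.02 + 33.6·0.10 + 33.6·0.71 = 28.422; total area S = 127.5 m².
ᾱ = 0.2229, so room constant R = A/(1−ᾱ) = 36.574 m².
Lp = 77.4 + 10·log₁₀(4/36.574) = 77.4 + (-9.61) = 67.8 dB.

67.8 dB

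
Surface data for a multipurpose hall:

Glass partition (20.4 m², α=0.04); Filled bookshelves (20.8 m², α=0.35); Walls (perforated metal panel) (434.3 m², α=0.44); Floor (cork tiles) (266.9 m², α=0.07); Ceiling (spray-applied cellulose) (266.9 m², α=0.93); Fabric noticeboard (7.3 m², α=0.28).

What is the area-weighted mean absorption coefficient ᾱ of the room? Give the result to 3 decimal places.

S = Σ Sᵢ = 20.4 + 20.8 + 434.3 + 266.9 + 266.9 + 7.3 = 1016.6 m².
Σ(Sᵢαᵢ) = 20.4·0.04 + 20.8·0.35 + 434.3·0.44 + 266.9·0.07 + 266.9·0.93 + 7.3·0.28 = 468.132.
ᾱ = A/S = 0.460.

0.460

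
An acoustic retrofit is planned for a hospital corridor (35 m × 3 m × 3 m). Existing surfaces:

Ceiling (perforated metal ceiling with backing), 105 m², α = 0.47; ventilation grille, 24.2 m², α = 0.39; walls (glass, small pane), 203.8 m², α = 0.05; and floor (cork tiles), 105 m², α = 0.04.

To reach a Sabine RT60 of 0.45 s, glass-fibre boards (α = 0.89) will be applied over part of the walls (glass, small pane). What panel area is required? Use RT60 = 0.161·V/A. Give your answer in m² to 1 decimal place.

47.1

Equivalent absorption area: A₁ = 105·0.47 + 24.2·0.39 + 203.8·0.05 + 105·0.04 = 73.178 m².
V = 315 m³. Target absorption A₂ = 0.161 × 315 / 0.45 = 112.700 sabins.
Absorption to add: 112.700 − 73.178 = 39.522 sabins.
Net gain per m²: Δα = 0.89 − 0.05 = 0.84.
Area = ΔA/Δα = 39.522/0.84 = 47.1 m².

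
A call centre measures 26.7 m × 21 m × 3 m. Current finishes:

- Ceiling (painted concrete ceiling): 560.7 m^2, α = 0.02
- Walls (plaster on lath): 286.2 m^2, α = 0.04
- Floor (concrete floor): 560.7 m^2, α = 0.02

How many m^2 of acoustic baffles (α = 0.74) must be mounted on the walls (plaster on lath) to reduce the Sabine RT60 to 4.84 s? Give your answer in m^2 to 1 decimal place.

Equivalent absorption area: A₁ = 560.7·0.02 + 286.2·0.04 + 560.7·0.02 = 33.876 m^2.
V = 1682.1 m³. Target absorption A₂ = 0.161 × 1682.1 / 4.84 = 55.954 sabins.
Absorption to add: 55.954 − 33.876 = 22.078 sabins.
Each m^2 of panel replacing the walls (plaster on lath) adds (0.74 − 0.04) = 0.70 sabins.
Panel area = 22.078 / 0.70 = 31.5 m^2.

31.5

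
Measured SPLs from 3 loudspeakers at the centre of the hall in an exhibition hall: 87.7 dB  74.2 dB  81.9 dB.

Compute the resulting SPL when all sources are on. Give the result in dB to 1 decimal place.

Converting to relative power and adding: 10^(87.7/10) + 10^(74.2/10) + 10^(81.9/10) = 7.7e+08.
Combined level = 10 log₁₀(7.7e+08) = 88.9 dB.

88.9 dB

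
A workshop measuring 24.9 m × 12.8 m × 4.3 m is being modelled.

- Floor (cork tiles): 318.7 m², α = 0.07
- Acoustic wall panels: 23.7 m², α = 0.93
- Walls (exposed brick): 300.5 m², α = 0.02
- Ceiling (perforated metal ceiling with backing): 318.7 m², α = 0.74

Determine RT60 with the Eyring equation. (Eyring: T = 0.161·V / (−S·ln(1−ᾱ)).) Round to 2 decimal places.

S = Σ Sᵢ = 961.6 m².
Σ(Sᵢαᵢ) = 318.7×0.07 + 23.7×0.93 + 300.5×0.02 + 318.7×0.74 = 286.198.
ᾱ = 286.198 / 961.6 = 0.2976.
Eyring denominator: −S ln(1−ᾱ) = 339.687.
V = 24.9 × 12.8 × 4.3 = 1370.496 m³.
T = 0.161·V/[−S·ln(1−ᾱ)] = 0.161·1370.496/339.687 = 0.65 s.

0.65 seconds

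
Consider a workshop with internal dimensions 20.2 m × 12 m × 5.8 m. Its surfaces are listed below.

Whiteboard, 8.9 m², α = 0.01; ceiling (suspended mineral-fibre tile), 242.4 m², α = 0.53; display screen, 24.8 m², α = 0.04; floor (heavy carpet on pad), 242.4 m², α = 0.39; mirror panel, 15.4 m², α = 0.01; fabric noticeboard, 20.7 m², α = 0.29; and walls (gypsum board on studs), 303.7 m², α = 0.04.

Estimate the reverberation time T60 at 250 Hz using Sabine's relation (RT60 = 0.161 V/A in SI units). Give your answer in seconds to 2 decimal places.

0.93 sec

A = Σ Sᵢαᵢ = 8.9·0.01 + 242.4·0.53 + 24.8·0.04 + 242.4·0.39 + 15.4·0.01 + 20.7·0.29 + 303.7·0.04 = 242.394 sabins.
V = 20.2·12·5.8 = 1405.92 m³.
RT60 = 0.161 · V / A = 0.161 × 1405.92 / 242.394 = 0.93 s.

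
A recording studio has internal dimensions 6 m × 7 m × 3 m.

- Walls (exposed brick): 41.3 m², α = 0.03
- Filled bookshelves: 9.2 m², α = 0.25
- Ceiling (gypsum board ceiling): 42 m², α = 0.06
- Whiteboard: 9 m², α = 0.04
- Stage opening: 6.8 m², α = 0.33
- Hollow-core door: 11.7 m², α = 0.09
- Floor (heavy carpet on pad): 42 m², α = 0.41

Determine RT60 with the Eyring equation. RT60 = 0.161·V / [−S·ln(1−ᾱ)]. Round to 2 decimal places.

0.69 seconds

Total surface area S = 41.3 + 9.2 + 42 + 9 + 6.8 + 11.7 + 42 = 162.0 m².
Absorption A = 41.3×0.03 + 9.2×0.25 + 42×0.06 + 9×0.04 + 6.8×0.33 + 11.7×0.09 + 42×0.41 = 26.936 sabins.
ᾱ = 26.936 / 162.0 = 0.1663.
Eyring denominator: −S ln(1−ᾱ) = 29.465.
V = 6 × 7 × 3 = 126 m³.
T = 0.161·V/[−S·ln(1−ᾱ)] = 0.161·126/29.465 = 0.69 s.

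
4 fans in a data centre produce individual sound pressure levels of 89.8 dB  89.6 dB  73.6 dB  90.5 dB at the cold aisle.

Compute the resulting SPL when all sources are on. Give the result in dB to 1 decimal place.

94.8 dB

Converting to relative power and adding: 10^(89.8/10) + 10^(89.6/10) + 10^(73.6/10) + 10^(90.5/10) = 3.012e+09.
Back to dB: 10·log₁₀ Σ = 94.8 dB.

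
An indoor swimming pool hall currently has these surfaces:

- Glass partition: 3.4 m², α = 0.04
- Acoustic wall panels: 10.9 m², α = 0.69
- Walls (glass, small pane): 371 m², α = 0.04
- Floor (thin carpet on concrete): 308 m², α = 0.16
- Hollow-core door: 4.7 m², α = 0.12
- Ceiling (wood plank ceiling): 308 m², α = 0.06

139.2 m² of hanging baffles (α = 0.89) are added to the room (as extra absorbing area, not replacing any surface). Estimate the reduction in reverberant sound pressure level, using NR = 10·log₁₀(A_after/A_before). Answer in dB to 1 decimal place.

3.7 dB

A_before = Σ Sᵢαᵢ = 3.4*0.04 + 10.9*0.69 + 371*0.04 + 308*0.16 + 4.7*0.12 + 308*0.06 = 90.821 sabins.
Treatment contributes 139.2·0.89 = 123.888 sabins.
New total A_after = 214.709 sabins.
NR = 10·log₁₀(214.709/90.821) = 3.7 dB.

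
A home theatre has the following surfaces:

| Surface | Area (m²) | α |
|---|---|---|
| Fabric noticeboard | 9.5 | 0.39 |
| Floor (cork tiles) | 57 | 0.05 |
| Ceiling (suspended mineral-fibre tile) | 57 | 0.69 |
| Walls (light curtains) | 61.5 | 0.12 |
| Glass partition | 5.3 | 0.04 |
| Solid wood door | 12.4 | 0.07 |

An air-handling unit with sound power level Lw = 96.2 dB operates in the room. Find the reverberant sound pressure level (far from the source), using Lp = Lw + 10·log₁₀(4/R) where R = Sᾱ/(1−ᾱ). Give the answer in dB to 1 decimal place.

83.5 dB

Σ(Sᵢαᵢ) = 9.5·0.39 + 57·0.05 + 57·0.69 + 61.5·0.12 + 5.3·0.04 + 12.4·0.07 = 54.345; total area S = 202.7 m².
ᾱ = 0.2681, so room constant R = A/(1−ᾱ) = 74.252 m².
Lp = Lw + 10 log₁₀(4/R) = 96.2 -12.69 = 83.5 dB.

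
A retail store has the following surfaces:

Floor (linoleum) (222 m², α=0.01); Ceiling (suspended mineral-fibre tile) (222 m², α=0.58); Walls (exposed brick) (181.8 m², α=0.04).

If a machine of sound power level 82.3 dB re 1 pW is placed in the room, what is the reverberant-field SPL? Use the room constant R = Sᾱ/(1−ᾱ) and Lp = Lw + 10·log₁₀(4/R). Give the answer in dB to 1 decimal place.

65.8 dB

A = 138.252 sabins; S = 625.8 m².
ᾱ = 138.252/625.8 = 0.2209; R = Sᾱ/(1−ᾱ) = 138.252/(1−0.2209) = 177.451 m².
Lp = 82.3 + 10·log₁₀(4/177.451) = 82.3 + (-16.47) = 65.8 dB.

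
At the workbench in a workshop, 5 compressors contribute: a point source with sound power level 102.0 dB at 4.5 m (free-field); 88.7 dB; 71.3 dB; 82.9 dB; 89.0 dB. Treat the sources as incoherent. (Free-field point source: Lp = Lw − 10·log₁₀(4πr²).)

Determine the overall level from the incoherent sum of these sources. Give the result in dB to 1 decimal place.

92.6 dB

Source at 4.5 m: Lp = 102.0 − 10·log₁₀(4π·4.5²) = 102.0 − 10·log₁₀(254.469) = 77.9 dB.
Sum in the linear (power) domain: Σ 10^(Lᵢ/10) = 10^(77.9/10) + 10^(88.7/10) + 10^(71.3/10) + 10^(82.9/10) + 10^(89.0/10) = 1.806e+09.
Back to dB: 10·log₁₀ Σ = 92.6 dB.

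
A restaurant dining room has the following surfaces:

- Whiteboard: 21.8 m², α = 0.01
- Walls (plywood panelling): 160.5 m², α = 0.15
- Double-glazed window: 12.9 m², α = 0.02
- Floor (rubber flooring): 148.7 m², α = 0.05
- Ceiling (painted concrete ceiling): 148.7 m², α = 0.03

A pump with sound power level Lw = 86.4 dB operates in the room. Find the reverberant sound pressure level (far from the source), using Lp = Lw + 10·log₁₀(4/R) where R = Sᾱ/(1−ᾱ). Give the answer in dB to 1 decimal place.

Σ(Sᵢαᵢ) = 21.8×0.01 + 160.5×0.15 + 12.9×0.02 + 148.7×0.05 + 148.7×0.03 = 36.447; total area S = 492.6 m².
ᾱ = 36.447/492.6 = 0.0740; R = Sᾱ/(1−ᾱ) = 36.447/(1−0.0740) = 39.360 m².
Lp = 86.4 + 10·log₁₀(4/39.360) = 86.4 + (-9.93) = 76.5 dB.

76.5 dB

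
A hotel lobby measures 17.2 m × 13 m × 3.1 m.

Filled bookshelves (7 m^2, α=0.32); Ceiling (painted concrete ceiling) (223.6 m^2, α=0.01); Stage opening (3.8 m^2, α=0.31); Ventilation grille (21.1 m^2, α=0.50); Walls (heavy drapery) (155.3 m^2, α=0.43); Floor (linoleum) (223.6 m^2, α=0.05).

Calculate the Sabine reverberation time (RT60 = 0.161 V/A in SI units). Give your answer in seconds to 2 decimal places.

1.19 s

Summing Sᵢαᵢ: 2.240 + 2.236 + 1.178 + 10.550 + 66.779 + 11.180 → A = 94.163 sabins.
Room volume: 693.16 m³.
Sabine: RT60 = 0.161 × 693.16 / 94.163 = 1.19 s.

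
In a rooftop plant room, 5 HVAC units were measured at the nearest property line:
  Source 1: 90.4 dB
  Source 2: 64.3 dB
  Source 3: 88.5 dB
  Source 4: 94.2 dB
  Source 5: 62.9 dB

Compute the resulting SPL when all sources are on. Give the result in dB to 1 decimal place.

96.5 dB

Converting to relative power and adding: 10^(90.4/10) + 10^(64.3/10) + 10^(88.5/10) + 10^(94.2/10) + 10^(62.9/10) = 4.439e+09.
Combined level = 10 log₁₀(4.439e+09) = 96.5 dB.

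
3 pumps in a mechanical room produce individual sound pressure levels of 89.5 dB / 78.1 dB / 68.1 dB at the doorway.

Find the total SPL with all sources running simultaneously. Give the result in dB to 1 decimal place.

89.8 dB

Σ 10^(Lᵢ/10) = 9.623e+08.
Back to dB: 10·log₁₀ Σ = 89.8 dB.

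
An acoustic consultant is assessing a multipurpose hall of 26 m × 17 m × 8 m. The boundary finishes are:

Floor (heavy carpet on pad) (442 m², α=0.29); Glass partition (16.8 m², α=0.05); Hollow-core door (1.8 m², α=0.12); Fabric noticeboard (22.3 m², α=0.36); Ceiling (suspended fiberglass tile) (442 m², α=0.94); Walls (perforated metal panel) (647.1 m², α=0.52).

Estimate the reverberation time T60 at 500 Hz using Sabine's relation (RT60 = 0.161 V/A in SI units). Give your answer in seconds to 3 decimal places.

Summing Sᵢαᵢ: 128.180 + 0.840 + 0.216 + 8.028 + 415.480 + 336.492 → A = 889.236 sabins.
Volume V = 26 × 17 × 8 = 3536 m³.
Sabine: RT60 = 0.161 × 3536 / 889.236 = 0.640 s.

0.640 sec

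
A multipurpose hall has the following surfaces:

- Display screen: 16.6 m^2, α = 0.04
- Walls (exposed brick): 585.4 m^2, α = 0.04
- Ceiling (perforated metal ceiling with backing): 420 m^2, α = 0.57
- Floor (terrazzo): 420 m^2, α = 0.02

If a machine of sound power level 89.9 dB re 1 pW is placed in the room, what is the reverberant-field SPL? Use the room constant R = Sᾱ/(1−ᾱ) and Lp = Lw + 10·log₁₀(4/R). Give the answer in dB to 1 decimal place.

70.7 dB

Σ(Sᵢαᵢ) = 16.6×0.04 + 585.4×0.04 + 420×0.57 + 420×0.02 = 271.880; total area S = 1442.0 m^2.
ᾱ = 271.880/1442.0 = 0.1885; R = Sᾱ/(1−ᾱ) = 271.880/(1−0.1885) = 335.034 m^2.
Lp = Lw + 10 log₁₀(4/R) = 89.9 -19.23 = 70.7 dB.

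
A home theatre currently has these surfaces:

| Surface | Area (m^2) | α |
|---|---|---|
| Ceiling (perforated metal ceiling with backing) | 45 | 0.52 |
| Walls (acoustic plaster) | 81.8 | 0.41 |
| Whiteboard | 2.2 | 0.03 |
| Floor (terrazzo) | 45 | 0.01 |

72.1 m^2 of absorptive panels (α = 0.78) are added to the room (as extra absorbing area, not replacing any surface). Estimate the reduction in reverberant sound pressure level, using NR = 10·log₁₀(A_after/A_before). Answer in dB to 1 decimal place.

3.0 dB

Total absorption A_before = 45*0.52 + 81.8*0.41 + 2.2*0.03 + 45*0.01
  = 23.400 + 33.538 + 0.066 + 0.450 = 57.454 m^2 sabins.
Treatment contributes 72.1·0.78 = 56.238 sabins.
New total A_after = 113.692 sabins.
Reduction = 10 log₁₀(A_after/A_before) = 10 log₁₀(1.9788) = 3.0 dB.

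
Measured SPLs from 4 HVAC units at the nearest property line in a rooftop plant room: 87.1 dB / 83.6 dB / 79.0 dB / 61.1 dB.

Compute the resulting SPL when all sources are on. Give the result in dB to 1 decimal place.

89.2 dB

Sum in the linear (power) domain: Σ 10^(Lᵢ/10) = 10^(87.1/10) + 10^(83.6/10) + 10^(79.0/10) + 10^(61.1/10) = 8.227e+08.
L_total = 10·log₁₀(8.227e+08) = 89.2 dB.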